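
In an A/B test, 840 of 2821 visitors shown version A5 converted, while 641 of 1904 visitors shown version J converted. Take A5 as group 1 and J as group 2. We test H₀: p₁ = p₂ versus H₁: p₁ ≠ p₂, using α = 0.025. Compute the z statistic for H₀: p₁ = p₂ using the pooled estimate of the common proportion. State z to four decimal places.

z = -2.8268

p̂₁ = 840/2821 ≈ 0.2977667, p̂₂ = 641/1904 ≈ 0.3366597.
Pooled p̂ = (840+641)/(2821+1904) = 1481/4725 = 0.3134392.
SE = √(p̂(1−p̂)(1/n₁+1/n₂)) = √(0.3134392·0.6865608·0.000879694) = √(0.000189306) = 0.0137588.
z = (0.2977667 − 0.3366597)/0.0137588 = -0.0388930/0.0137588 = -2.8268.
Two-sided p-value ≈ 2·Φ(−2.827) = 0.0047; since p < α = 0.025, reject H₀.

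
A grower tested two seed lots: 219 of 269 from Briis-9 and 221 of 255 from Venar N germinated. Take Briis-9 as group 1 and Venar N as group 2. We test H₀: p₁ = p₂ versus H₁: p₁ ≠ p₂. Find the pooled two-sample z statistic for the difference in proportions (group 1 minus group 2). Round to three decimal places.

z = -1.638

p̂₁ = 219/269 = 0.81413, p̂₂ = 221/255 = 0.86667.
Pooled p̂ = (219+221)/(269+255) = 440/524 = 0.83969.
SE = √(0.134608 × 0.00763904) = 0.03207.
z = (0.81413 − 0.86667)/0.03207 = -0.05254/0.03207 = -1.638.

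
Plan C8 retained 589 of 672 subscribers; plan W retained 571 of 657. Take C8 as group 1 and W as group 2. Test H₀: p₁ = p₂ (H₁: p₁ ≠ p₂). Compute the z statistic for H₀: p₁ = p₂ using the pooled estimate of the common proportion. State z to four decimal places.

z = 0.4041

p̂₁ = 589/672 = 0.876488, p̂₂ = 571/657 = 0.869102.
Pooled p̂ = (589+571)/(672+657) = 1160/1329 = 0.872837.
SE = √(0.110993 × 0.00301017) = 0.018279.
z = (0.876488 − 0.869102)/0.018279 = 0.007386/0.018279 = 0.4041.
p-value = 2·P(Z > 0.404) ≈ 0.6861.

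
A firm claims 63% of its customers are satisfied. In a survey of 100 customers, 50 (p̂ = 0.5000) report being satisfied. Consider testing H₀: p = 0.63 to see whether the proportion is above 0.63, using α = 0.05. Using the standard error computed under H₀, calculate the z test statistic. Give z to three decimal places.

p̂ = 50/100 ≈ 0.50000.
SE = √(p₀(1−p₀)/n) = √(0.2331/100) = 0.04828.
z = (0.50000 − 0.63)/0.04828 = -0.13000/0.04828 = -2.693.
p-value = P(Z > -2.693) ≈ 0.9965, so at α = 0.05 we fail to reject H₀.

z = -2.693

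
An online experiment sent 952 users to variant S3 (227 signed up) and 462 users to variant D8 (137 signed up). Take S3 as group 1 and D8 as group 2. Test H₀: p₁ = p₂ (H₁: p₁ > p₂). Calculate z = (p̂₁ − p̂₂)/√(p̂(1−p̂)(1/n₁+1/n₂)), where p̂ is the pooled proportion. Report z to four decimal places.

z = -2.3433

p̂₁ = 227/952 = 0.2384454, p̂₂ = 137/462 = 0.2965368.
Pooled p̂ = (227+137)/(952+462) = 364/1414 = 0.2574257.
SE = √(p̂(1−p̂)(1/n₁+1/n₂)) = √(0.2574257·0.7425743·0.00321492) = √(0.000614557) = 0.0247903.
z = (0.2384454 − 0.2965368)/0.0247903 = -0.0580914/0.0247903 = -2.3433.
p-value = P(Z > -2.343) ≈ 0.9904.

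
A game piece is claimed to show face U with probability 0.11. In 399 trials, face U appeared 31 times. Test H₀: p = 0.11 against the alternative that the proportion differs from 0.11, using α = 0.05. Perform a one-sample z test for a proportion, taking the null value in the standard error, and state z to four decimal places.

z = -2.0624

p̂ = 31/399 ≈ 0.077694.
Under H₀, SE = √(0.11·0.89/399) = √(0.000245363) = 0.015664.
z = (0.077694 − 0.11)/0.015664 = -0.032306/0.015664 = -2.0624.
p-value = 2·P(Z > 2.062) ≈ 0.0392; since p < α = 0.05, reject H₀.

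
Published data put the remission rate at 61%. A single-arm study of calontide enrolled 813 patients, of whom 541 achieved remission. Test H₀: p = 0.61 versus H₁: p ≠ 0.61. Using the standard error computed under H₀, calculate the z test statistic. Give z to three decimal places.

p̂ = 541/813 ≈ 0.665437.
Standard error under H₀: √(0.61×0.39/813) = 0.017106.
z = (0.665437 − 0.61)/0.017106 = 0.055437/0.017106 = 3.241.

z = 3.241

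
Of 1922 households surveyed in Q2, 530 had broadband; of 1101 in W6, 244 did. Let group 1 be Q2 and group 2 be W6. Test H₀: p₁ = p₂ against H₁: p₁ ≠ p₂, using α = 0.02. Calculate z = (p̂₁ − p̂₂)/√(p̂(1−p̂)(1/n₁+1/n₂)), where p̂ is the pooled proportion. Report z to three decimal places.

p̂₁ = 530/1922 = 0.275754, p̂₂ = 244/1101 = 0.221617.
Pooled p̂ = (530+244)/(1922+1101) = 774/3023 = 0.256037.
SE = √(0.190482 × 0.00142856) = 0.016496.
z = (0.275754 − 0.221617)/0.016496 = 0.054137/0.016496 = 3.282.
Two-sided p-value ≈ 2·Φ(−3.282) = 0.0010, so at α = 0.02 we reject H₀.

z = 3.282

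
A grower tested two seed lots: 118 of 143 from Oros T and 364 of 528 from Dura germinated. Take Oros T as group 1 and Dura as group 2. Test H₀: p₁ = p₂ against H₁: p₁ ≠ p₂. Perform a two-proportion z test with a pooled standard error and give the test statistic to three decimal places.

p̂₁ = 118/143 = 0.82517, p̂₂ = 364/528 = 0.68939.
Pooled p̂ = (118+364)/(143+528) = 482/671 = 0.71833.
SE = √(p̂(1−p̂)(1/n₁+1/n₂)) = √(0.71833·0.28167·0.00888695) = √(0.00179811) = 0.04240.
z = (0.82517 − 0.68939)/0.04240 = 0.13578/0.04240 = 3.202.

z = 3.202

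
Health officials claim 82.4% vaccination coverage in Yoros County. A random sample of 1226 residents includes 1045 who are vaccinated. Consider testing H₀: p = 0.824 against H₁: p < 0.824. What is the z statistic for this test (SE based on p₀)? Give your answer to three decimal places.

p̂ = 1045/1226 = 0.85237.
SE = √(p₀(1−p₀)/n) = √(0.14502/1226) = 0.01088.
z = (0.85237 − 0.824)/0.01088 = 0.02837/0.01088 = 2.608.
p-value = P(Z < 2.608) ≈ 0.9954.

z = 2.608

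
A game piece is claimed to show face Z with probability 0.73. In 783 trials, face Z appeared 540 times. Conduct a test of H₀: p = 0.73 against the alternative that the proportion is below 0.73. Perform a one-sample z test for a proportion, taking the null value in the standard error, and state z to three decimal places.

z = -2.543

p̂ = 540/783 ≈ 0.689655.
Under H₀, SE = √(0.73·0.27/783) = √(0.000251724) = 0.015866.
z = (0.689655 − 0.73)/0.015866 = -0.040345/0.015866 = -2.543.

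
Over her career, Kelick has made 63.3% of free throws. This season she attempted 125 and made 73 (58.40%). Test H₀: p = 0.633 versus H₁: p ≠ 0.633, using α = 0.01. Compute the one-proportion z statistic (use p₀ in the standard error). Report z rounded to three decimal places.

z = -1.137

p̂ = 73/125 ≈ 0.58400.
SE = √(p₀(1−p₀)/n) = √(0.23231/125) = 0.04311.
z = (0.58400 − 0.633)/0.04311 = -0.04900/0.04311 = -1.137.
p-value = 2·P(Z > 1.137) ≈ 0.2557, so at α = 0.01 we fail to reject H₀.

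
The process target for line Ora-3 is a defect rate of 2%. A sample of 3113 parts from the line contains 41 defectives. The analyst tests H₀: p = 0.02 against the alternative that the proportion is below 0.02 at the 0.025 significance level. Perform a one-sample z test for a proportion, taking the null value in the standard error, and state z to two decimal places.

p̂ = 41/3113 = 0.0132.
Under H₀, SE = √(0.02·0.98/3113) = √(6.29618e-06) = 0.0025.
z = (0.0132 − 0.02)/0.0025 = -0.0068/0.0025 = -2.72.
p-value = P(Z < -2.722) ≈ 0.0032. With α = 0.025, reject H₀.

z = -2.72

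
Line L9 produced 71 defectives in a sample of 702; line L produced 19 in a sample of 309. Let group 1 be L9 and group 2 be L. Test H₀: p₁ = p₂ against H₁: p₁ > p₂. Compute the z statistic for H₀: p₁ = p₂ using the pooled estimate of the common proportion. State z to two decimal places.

z = 2.04

p̂₁ = 71/702 = 0.1011, p̂₂ = 19/309 = 0.0615.
Pooled p̂ = (71+19)/(702+309) = 90/1011 = 0.0890.
SE = √(0.0810961 × 0.00466075) = 0.0194.
z = (0.1011 − 0.0615)/0.0194 = 0.0396/0.0194 = 2.04.
p-value = P(Z > 2.040) ≈ 0.0207.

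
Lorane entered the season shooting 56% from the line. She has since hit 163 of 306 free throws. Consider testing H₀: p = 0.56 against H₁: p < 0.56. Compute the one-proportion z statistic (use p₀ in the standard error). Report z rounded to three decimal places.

z = -0.963

p̂ = 163/306 ≈ 0.53268.
Under H₀, SE = √(0.56·0.44/306) = √(0.000805229) = 0.02838.
z = (0.53268 − 0.56)/0.02838 = -0.02732/0.02838 = -0.963.
p-value = P(Z < -0.963) ≈ 0.1678.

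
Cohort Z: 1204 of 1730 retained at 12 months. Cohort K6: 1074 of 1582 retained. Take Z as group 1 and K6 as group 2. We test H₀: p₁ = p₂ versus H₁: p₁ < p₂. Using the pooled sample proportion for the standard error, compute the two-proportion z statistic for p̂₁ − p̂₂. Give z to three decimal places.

z = 1.059

p̂₁ = 1204/1730 ≈ 0.695954, p̂₂ = 1074/1582 ≈ 0.678887.
Pooled p̂ = (1204+1074)/(1730+1582) = 2278/3312 = 0.687802.
SE = √(p̂(1−p̂)(1/n₁+1/n₂)) = √(0.687802·0.312198·0.00121015) = √(0.000259855) = 0.016120.
z = (0.695954 − 0.678887)/0.016120 = 0.017067/0.016120 = 1.059.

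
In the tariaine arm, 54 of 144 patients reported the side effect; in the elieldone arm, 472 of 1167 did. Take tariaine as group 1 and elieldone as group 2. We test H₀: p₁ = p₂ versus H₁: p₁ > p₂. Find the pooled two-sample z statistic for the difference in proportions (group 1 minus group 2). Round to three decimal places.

p̂₁ = 54/144 = 0.375000, p̂₂ = 472/1167 = 0.404456.
Pooled p̂ = (54+472)/(144+1167) = 526/1311 = 0.401220.
SE = √(p̂(1−p̂)(1/n₁+1/n₂)) = √(0.401220·0.598780·0.00780134) = √(0.00187421) = 0.043292.
z = (0.375000 − 0.404456)/0.043292 = -0.029456/0.043292 = -0.680.

z = -0.680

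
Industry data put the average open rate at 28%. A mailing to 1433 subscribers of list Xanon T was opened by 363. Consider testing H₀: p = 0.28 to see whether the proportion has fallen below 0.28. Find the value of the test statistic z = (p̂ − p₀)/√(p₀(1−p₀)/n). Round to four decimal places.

z = -2.2498

p̂ = 363/1433 = 0.253315.
Standard error under H₀: √(0.28×0.72/1433) = 0.011861.
z = (0.253315 − 0.28)/0.011861 = -0.026685/0.011861 = -2.2498.
p-value = P(Z < -2.250) ≈ 0.0122.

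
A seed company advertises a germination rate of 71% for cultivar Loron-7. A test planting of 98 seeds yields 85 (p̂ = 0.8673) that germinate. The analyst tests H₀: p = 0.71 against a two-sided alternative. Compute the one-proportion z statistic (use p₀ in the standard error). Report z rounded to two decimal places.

p̂ = 85/98 ≈ 0.8673.
SE = √(p₀(1−p₀)/n) = √(0.2059/98) = 0.0458.
z = (0.8673 − 0.71)/0.0458 = 0.1573/0.0458 = 3.43.

z = 3.43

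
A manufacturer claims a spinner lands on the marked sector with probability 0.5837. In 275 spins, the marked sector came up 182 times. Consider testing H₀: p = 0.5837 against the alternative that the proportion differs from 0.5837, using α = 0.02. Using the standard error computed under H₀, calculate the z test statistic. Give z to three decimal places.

z = 2.628

p̂ = 182/275 ≈ 0.66182.
Under H₀, SE = √(0.5837·0.4163/275) = √(0.000883616) = 0.02973.
z = (0.66182 − 0.5837)/0.02973 = 0.07812/0.02973 = 2.628.
Two-sided p-value ≈ 2·Φ(−2.628) = 0.0086. With α = 0.02, reject H₀.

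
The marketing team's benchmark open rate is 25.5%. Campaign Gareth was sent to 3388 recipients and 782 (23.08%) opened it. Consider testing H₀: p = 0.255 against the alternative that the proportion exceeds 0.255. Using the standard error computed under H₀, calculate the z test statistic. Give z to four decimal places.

p̂ = 782/3388 ≈ 0.230815.
Standard error under H₀: √(0.255×0.745/3388) = 0.007488.
z = (0.230815 − 0.255)/0.007488 = -0.024185/0.007488 = -3.2298.

z = -3.2298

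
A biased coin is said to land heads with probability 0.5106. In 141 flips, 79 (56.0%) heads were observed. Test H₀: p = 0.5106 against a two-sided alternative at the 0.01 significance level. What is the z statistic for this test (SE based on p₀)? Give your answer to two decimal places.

z = 1.18

p̂ = 79/141 = 0.5603.
SE = √(p₀(1−p₀)/n) = √(0.24989/141) = 0.0421.
z = (0.5603 − 0.5106)/0.0421 = 0.0497/0.0421 = 1.18.
Two-sided p-value ≈ 2·Φ(−1.180) = 0.2379; since p > α = 0.01, fail to reject H₀.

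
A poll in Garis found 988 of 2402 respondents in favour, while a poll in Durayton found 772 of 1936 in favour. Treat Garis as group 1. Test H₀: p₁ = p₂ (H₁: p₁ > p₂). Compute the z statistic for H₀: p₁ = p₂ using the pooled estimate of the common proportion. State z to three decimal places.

z = 0.838

p̂₁ = 988/2402 ≈ 0.411324, p̂₂ = 772/1936 ≈ 0.398760.
Pooled p̂ = (988+772)/(2402+1936) = 1760/4338 = 0.405717.
SE = √(0.241111 × 0.000932849) = 0.014997.
z = (0.411324 − 0.398760)/0.014997 = 0.012564/0.014997 = 0.838.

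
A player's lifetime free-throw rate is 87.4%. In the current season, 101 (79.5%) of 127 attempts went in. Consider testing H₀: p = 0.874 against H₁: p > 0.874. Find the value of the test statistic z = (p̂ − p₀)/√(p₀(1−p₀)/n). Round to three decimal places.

z = -2.673

p̂ = 101/127 ≈ 0.79528.
Standard error under H₀: √(0.874×0.126/127) = 0.02945.
z = (0.79528 − 0.874)/0.02945 = -0.07872/0.02945 = -2.673.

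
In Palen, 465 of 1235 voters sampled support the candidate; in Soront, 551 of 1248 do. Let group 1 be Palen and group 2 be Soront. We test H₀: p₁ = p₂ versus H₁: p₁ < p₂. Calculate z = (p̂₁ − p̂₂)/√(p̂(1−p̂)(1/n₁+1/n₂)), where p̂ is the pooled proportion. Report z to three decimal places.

z = -3.293

p̂₁ = 465/1235 = 0.376518, p̂₂ = 551/1248 = 0.441506.
Pooled p̂ = (465+551)/(1235+1248) = 1016/2483 = 0.409182.
SE = √(0.241752 × 0.001611) = 0.019735.
z = (0.376518 − 0.441506)/0.019735 = -0.064988/0.019735 = -3.293.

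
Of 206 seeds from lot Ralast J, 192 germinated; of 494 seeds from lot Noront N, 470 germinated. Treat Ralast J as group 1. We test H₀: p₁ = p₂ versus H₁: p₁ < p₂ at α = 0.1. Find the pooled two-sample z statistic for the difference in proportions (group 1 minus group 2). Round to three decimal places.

z = -1.031

p̂₁ = 192/206 = 0.93204, p̂₂ = 470/494 = 0.95142.
Pooled p̂ = (192+470)/(206+494) = 662/700 = 0.94571.
SE = √(0.0513388 × 0.00687866) = 0.01879.
z = (0.93204 − 0.95142)/0.01879 = -0.01938/0.01879 = -1.031.
p-value = P(Z < -1.031) ≈ 0.1512. With α = 0.1, fail to reject H₀.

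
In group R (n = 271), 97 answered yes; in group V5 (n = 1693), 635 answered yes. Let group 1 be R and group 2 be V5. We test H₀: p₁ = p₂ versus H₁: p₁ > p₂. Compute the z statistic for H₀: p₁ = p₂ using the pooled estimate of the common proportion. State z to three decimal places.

z = -0.542

p̂₁ = 97/271 ≈ 0.35793, p̂₂ = 635/1693 ≈ 0.37507.
Pooled p̂ = (97+635)/(271+1693) = 732/1964 = 0.37271.
SE = √(p̂(1−p̂)(1/n₁+1/n₂)) = √(0.37271·0.62729·0.0042807) = √(0.00100082) = 0.03164.
z = (0.35793 − 0.37507)/0.03164 = -0.01714/0.03164 = -0.542.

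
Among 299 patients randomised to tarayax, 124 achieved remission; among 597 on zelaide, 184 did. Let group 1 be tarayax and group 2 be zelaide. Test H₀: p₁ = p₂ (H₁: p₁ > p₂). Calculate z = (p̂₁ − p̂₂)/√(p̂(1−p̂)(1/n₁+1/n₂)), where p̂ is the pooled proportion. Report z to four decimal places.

p̂₁ = 124/299 = 0.414716, p̂₂ = 184/597 = 0.308208.
Pooled p̂ = (124+184)/(299+597) = 308/896 = 0.343750.
SE = √(p̂(1−p̂)(1/n₁+1/n₂)) = √(0.343750·0.656250·0.00501952) = √(0.00113233) = 0.033650.
z = (0.414716 − 0.308208)/0.033650 = 0.106508/0.033650 = 3.1652.
p-value = P(Z > 3.165) ≈ 0.0008.

z = 3.1652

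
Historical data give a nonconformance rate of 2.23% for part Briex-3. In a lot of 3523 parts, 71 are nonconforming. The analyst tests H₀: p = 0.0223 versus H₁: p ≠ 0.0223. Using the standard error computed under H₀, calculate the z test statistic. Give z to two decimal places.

z = -0.86

p̂ = 71/3523 = 0.02015.
Standard error under H₀: √(0.0223×0.9777/3523) = 0.00249.
z = (0.02015 − 0.0223)/0.00249 = -0.00215/0.00249 = -0.86.
Two-sided p-value ≈ 2·Φ(−0.863) = 0.3882.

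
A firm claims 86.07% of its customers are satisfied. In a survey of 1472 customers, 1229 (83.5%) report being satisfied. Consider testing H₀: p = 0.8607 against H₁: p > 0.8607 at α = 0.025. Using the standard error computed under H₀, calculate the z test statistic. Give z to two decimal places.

p̂ = 1229/1472 ≈ 0.834918.
Standard error under H₀: √(0.8607×0.1393/1472) = 0.009025.
z = (0.834918 − 0.8607)/0.009025 = -0.025782/0.009025 = -2.86.
p-value = P(Z > -2.857) ≈ 0.9979, so at α = 0.025 we fail to reject H₀.

z = -2.86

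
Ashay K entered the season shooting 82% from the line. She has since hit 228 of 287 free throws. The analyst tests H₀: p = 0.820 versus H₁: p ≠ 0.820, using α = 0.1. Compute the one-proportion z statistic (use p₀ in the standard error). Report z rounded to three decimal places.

p̂ = 228/287 = 0.794425.
Standard error under H₀: √(0.82×0.18/287) = 0.022678.
z = (0.794425 − 0.82)/0.022678 = -0.025575/0.022678 = -1.128.
p-value = 2·P(Z > 1.128) ≈ 0.2594. With α = 0.1, fail to reject H₀.

z = -1.128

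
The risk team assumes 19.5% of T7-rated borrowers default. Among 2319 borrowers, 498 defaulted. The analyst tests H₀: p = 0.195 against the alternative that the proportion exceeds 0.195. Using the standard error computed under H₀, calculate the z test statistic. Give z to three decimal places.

z = 2.400

p̂ = 498/2319 = 0.21475.
Under H₀, SE = √(0.195·0.805/2319) = √(6.76908e-05) = 0.00823.
z = (0.21475 − 0.195)/0.00823 = 0.01975/0.00823 = 2.400.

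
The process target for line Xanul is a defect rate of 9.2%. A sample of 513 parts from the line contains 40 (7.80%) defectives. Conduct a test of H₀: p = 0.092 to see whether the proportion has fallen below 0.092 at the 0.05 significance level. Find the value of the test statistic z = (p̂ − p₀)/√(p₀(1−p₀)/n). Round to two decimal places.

p̂ = 40/513 = 0.07797.
Standard error under H₀: √(0.092×0.908/513) = 0.01276.
z = (0.07797 − 0.092)/0.01276 = -0.01403/0.01276 = -1.10.
p-value = P(Z < -1.099) ≈ 0.1358, so at α = 0.05 we fail to reject H₀.

z = -1.10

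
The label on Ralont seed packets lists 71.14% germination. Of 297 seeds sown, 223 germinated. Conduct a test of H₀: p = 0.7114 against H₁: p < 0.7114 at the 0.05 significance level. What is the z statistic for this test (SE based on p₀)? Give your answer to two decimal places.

z = 1.50

p̂ = 223/297 = 0.7508.
SE = √(p₀(1−p₀)/n) = √(0.20531/297) = 0.0263.
z = (0.7508 − 0.7114)/0.0263 = 0.0394/0.0263 = 1.50.
p-value = P(Z < 1.500) ≈ 0.9332, so at α = 0.05 we fail to reject H₀.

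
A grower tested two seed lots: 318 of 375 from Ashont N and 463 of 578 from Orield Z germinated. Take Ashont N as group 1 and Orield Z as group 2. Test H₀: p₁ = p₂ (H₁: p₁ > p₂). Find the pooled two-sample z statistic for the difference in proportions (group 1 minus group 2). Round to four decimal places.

p̂₁ = 318/375 = 0.8480000, p̂₂ = 463/578 = 0.8010381.
Pooled p̂ = (318+463)/(375+578) = 781/953 = 0.8195173.
SE = √(0.147909 × 0.00439677) = 0.0255014.
z = (0.8480000 − 0.8010381)/0.0255014 = 0.0469619/0.0255014 = 1.8415.
p-value = P(Z > 1.842) ≈ 0.0328.

z = 1.8415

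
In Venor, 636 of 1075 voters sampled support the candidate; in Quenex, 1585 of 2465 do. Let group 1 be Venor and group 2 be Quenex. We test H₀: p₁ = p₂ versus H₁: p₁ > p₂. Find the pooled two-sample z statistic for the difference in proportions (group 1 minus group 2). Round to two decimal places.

z = -2.91

p̂₁ = 636/1075 ≈ 0.59163, p̂₂ = 1585/2465 ≈ 0.64300.
Pooled p̂ = (636+1585)/(1075+2465) = 2221/3540 = 0.62740.
SE = √(p̂(1−p̂)(1/n₁+1/n₂)) = √(0.62740·0.37260·0.00133591) = √(0.000312295) = 0.01767.
z = (0.59163 − 0.64300)/0.01767 = -0.05137/0.01767 = -2.91.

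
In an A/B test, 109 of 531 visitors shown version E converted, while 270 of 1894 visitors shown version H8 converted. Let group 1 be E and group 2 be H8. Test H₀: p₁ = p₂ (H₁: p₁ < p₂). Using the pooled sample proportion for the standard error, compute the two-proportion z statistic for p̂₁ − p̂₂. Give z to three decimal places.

z = 3.517

p̂₁ = 109/531 = 0.20527, p̂₂ = 270/1894 = 0.14256.
Pooled p̂ = (109+270)/(531+1894) = 379/2425 = 0.15629.
SE = √(0.131863 × 0.00241122) = 0.01783.
z = (0.20527 − 0.14256)/0.01783 = 0.06271/0.01783 = 3.517.
p-value = P(Z < 3.517) ≈ 0.9998.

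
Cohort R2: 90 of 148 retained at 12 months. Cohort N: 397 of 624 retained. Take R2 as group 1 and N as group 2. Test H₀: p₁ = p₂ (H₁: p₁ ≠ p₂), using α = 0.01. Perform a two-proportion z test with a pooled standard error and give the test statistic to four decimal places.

p̂₁ = 90/148 ≈ 0.608108, p̂₂ = 397/624 ≈ 0.636218.
Pooled p̂ = (90+397)/(148+624) = 487/772 = 0.630829.
SE = √(0.232884 × 0.00835932) = 0.044122.
z = (0.608108 − 0.636218)/0.044122 = -0.028110/0.044122 = -0.6371.
p-value = 2·P(Z > 0.637) ≈ 0.5241. With α = 0.01, fail to reject H₀.

z = -0.6371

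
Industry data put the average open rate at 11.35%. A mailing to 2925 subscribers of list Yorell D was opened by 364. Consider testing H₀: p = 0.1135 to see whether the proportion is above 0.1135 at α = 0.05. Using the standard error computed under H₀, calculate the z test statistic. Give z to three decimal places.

z = 1.866

p̂ = 364/2925 = 0.124444.
Standard error under H₀: √(0.1135×0.8865/2925) = 0.005865.
z = (0.124444 − 0.1135)/0.005865 = 0.010944/0.005865 = 1.866.
p-value = P(Z > 1.866) ≈ 0.0310; since p < α = 0.05, reject H₀.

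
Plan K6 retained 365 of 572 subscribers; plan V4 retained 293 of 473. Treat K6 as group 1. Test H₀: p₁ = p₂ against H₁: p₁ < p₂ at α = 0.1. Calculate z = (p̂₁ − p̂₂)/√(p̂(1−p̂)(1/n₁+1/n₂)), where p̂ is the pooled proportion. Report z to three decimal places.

p̂₁ = 365/572 ≈ 0.63811, p̂₂ = 293/473 ≈ 0.61945.
Pooled p̂ = (365+293)/(572+473) = 658/1045 = 0.62967.
SE = √(p̂(1−p̂)(1/n₁+1/n₂)) = √(0.62967·0.37033·0.00386242) = √(0.000900665) = 0.03001.
z = (0.63811 − 0.61945)/0.03001 = 0.01866/0.03001 = 0.622.
p-value = P(Z < 0.622) ≈ 0.7330, so at α = 0.1 we fail to reject H₀.

z = 0.622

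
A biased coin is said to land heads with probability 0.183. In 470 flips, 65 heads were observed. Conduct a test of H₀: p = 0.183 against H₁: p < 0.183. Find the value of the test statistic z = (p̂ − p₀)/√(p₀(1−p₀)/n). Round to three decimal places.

p̂ = 65/470 ≈ 0.13830.
Under H₀, SE = √(0.183·0.817/470) = √(0.000318109) = 0.01784.
z = (0.13830 − 0.183)/0.01784 = -0.04470/0.01784 = -2.506.

z = -2.506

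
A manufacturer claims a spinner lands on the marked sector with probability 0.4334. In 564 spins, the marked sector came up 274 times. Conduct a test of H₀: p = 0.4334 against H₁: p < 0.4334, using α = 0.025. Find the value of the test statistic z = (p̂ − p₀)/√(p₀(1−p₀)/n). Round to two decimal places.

z = 2.51

p̂ = 274/564 ≈ 0.4858.
Standard error under H₀: √(0.4334×0.5666/564) = 0.0209.
z = (0.4858 − 0.4334)/0.0209 = 0.0524/0.0209 = 2.51.
p-value = P(Z < 2.512) ≈ 0.9940. With α = 0.025, fail to reject H₀.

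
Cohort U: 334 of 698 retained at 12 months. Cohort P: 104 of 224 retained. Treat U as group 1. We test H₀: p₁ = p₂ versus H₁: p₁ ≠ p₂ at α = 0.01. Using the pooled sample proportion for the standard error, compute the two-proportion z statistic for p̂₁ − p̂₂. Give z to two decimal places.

p̂₁ = 334/698 = 0.4785, p̂₂ = 104/224 = 0.4643.
Pooled p̂ = (334+104)/(698+224) = 438/922 = 0.4751.
SE = √(p̂(1−p̂)(1/n₁+1/n₂)) = √(0.4751·0.5249·0.00589695) = √(0.00147057) = 0.0383.
z = (0.4785 − 0.4643)/0.0383 = 0.0142/0.0383 = 0.37.
Two-sided p-value ≈ 2·Φ(−0.371) = 0.7107; since p > α = 0.01, fail to reject H₀.

z = 0.37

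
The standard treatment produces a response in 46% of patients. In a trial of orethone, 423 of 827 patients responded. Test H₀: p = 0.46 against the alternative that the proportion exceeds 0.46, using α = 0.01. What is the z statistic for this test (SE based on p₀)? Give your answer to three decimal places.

p̂ = 423/827 ≈ 0.51149.
Standard error under H₀: √(0.46×0.54/827) = 0.01733.
z = (0.51149 − 0.46)/0.01733 = 0.05149/0.01733 = 2.971.
p-value = P(Z > 2.971) ≈ 0.0015, so at α = 0.01 we reject H₀.

z = 2.971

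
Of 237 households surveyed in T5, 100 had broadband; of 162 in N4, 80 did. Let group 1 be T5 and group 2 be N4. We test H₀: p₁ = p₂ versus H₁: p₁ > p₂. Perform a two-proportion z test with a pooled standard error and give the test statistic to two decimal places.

z = -1.42

p̂₁ = 100/237 ≈ 0.4219, p̂₂ = 80/162 ≈ 0.4938.
Pooled p̂ = (100+80)/(237+162) = 180/399 = 0.4511.
SE = √(0.247612 × 0.0103922) = 0.0507.
z = (0.4219 − 0.4938)/0.0507 = -0.0719/0.0507 = -1.42.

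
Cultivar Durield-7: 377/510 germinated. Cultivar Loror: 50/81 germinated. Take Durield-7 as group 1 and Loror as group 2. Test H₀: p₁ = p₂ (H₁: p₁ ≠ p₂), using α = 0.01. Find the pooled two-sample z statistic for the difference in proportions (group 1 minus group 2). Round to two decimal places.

p̂₁ = 377/510 = 0.73922, p̂₂ = 50/81 = 0.61728.
Pooled p̂ = (377+50)/(510+81) = 427/591 = 0.72250.
SE = √(0.200492 × 0.0143065) = 0.05356.
z = (0.73922 − 0.61728)/0.05356 = 0.12194/0.05356 = 2.28.
Two-sided p-value ≈ 2·Φ(−2.277) = 0.0228; since p > α = 0.01, fail to reject H₀.

z = 2.28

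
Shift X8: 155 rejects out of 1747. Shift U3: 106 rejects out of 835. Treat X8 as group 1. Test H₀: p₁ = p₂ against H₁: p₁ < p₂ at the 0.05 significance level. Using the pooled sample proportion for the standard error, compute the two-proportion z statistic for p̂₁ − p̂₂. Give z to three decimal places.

z = -3.014

p̂₁ = 155/1747 ≈ 0.088724, p̂₂ = 106/835 ≈ 0.126946.
Pooled p̂ = (155+106)/(1747+835) = 261/2582 = 0.101084.
SE = √(0.0908664 × 0.00177001) = 0.012682.
z = (0.088724 − 0.126946)/0.012682 = -0.038222/0.012682 = -3.014.
p-value = P(Z < -3.014) ≈ 0.0013. With α = 0.05, reject H₀.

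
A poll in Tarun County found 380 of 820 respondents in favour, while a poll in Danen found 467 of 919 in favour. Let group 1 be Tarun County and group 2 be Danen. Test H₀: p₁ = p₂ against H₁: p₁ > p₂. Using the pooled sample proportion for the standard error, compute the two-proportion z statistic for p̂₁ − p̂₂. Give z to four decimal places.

z = -1.8636

p̂₁ = 380/820 ≈ 0.463415, p̂₂ = 467/919 ≈ 0.508161.
Pooled p̂ = (380+467)/(820+919) = 847/1739 = 0.487062.
SE = √(p̂(1−p̂)(1/n₁+1/n₂)) = √(0.487062·0.512938·0.00230765) = √(0.000576527) = 0.024011.
z = (0.463415 − 0.508161)/0.024011 = -0.044746/0.024011 = -1.8636.
p-value = P(Z > -1.864) ≈ 0.9688.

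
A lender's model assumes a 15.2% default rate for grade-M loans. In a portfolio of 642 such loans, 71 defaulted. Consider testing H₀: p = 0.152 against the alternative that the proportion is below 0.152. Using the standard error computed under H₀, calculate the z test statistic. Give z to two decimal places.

p̂ = 71/642 = 0.1106.
Under H₀, SE = √(0.152·0.848/642) = √(0.000200773) = 0.0142.
z = (0.1106 − 0.152)/0.0142 = -0.0414/0.0142 = -2.92.

z = -2.92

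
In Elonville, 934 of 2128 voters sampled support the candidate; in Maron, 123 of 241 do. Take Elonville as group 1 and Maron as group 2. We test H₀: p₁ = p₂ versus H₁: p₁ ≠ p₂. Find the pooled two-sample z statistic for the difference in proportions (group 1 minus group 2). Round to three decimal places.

z = -2.115

p̂₁ = 934/2128 ≈ 0.43891, p̂₂ = 123/241 ≈ 0.51037.
Pooled p̂ = (934+123)/(2128+241) = 1057/2369 = 0.44618.
SE = √(p̂(1−p̂)(1/n₁+1/n₂)) = √(0.44618·0.55382·0.0046193) = √(0.00114145) = 0.03379.
z = (0.43891 − 0.51037)/0.03379 = -0.07146/0.03379 = -2.115.
p-value = 2·P(Z > 2.115) ≈ 0.0344.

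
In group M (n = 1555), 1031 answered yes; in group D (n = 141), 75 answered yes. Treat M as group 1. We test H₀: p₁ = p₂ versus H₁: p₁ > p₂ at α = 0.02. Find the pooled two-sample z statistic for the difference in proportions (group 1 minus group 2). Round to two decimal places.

p̂₁ = 1031/1555 = 0.6630, p̂₂ = 75/141 = 0.5319.
Pooled p̂ = (1031+75)/(1555+141) = 1106/1696 = 0.6521.
SE = √(0.226859 × 0.00773529) = 0.0419.
z = (0.6630 − 0.5319)/0.0419 = 0.1311/0.0419 = 3.13.
p-value = P(Z > 3.130) ≈ 0.0009, so at α = 0.02 we reject H₀.

z = 3.13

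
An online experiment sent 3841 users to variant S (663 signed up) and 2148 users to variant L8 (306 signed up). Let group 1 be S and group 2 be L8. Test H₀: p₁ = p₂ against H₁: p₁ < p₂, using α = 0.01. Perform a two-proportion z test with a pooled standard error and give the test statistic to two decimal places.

p̂₁ = 663/3841 ≈ 0.1726, p̂₂ = 306/2148 ≈ 0.1425.
Pooled p̂ = (663+306)/(3841+2148) = 969/5989 = 0.1618.
SE = √(0.135618 × 0.000725898) = 0.0099.
z = (0.1726 − 0.1425)/0.0099 = 0.0301/0.0099 = 3.04.
p-value = P(Z < 3.039) ≈ 0.9988; since p > α = 0.01, fail to reject H₀.

z = 3.04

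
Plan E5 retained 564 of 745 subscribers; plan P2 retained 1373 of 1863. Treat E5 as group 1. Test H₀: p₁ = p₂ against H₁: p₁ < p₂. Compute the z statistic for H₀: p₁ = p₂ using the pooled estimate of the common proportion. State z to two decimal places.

z = 1.06

p̂₁ = 564/745 = 0.7570, p̂₂ = 1373/1863 = 0.7370.
Pooled p̂ = (564+1373)/(745+1863) = 1937/2608 = 0.7427.
SE = √(p̂(1−p̂)(1/n₁+1/n₂)) = √(0.7427·0.2573·0.00187905) = √(0.000359067) = 0.0189.
z = (0.7570 − 0.7370)/0.0189 = 0.0200/0.0189 = 1.06.
p-value = P(Z < 1.059) ≈ 0.8552.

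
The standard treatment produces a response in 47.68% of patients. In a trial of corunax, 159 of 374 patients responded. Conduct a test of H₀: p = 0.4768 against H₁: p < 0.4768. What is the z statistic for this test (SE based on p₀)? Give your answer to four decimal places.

z = -2.0005

p̂ = 159/374 = 0.425134.
Under H₀, SE = √(0.4768·0.5232/374) = √(0.00066701) = 0.025827.
z = (0.425134 − 0.4768)/0.025827 = -0.051666/0.025827 = -2.0005.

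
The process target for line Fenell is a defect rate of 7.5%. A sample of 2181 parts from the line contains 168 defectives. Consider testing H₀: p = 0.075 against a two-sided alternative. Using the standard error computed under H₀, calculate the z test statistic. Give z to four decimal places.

z = 0.3597

p̂ = 168/2181 ≈ 0.0770289.
SE = √(p₀(1−p₀)/n) = √(0.069375/2181) = 0.0056399.
z = (0.0770289 − 0.075)/0.0056399 = 0.0020289/0.0056399 = 0.3597.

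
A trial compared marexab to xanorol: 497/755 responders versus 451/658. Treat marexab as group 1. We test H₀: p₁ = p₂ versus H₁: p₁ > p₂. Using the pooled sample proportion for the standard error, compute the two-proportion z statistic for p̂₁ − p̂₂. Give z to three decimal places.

z = -1.083

p̂₁ = 497/755 ≈ 0.65828, p̂₂ = 451/658 ≈ 0.68541.
Pooled p̂ = (497+451)/(755+658) = 948/1413 = 0.67091.
SE = √(0.220789 × 0.00284426) = 0.02506.
z = (0.65828 − 0.68541)/0.02506 = -0.02713/0.02506 = -1.083.
p-value = P(Z > -1.083) ≈ 0.8605.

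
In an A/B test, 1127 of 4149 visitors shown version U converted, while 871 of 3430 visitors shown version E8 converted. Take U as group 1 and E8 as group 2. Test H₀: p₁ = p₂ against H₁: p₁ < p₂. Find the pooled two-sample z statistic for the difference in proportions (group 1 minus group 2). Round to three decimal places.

p̂₁ = 1127/4149 ≈ 0.271632, p̂₂ = 871/3430 ≈ 0.253936.
Pooled p̂ = (1127+871)/(4149+3430) = 1998/7579 = 0.263623.
SE = √(p̂(1−p̂)(1/n₁+1/n₂)) = √(0.263623·0.736377·0.000532567) = √(0.000103385) = 0.010168.
z = (0.271632 − 0.253936)/0.010168 = 0.017696/0.010168 = 1.740.
p-value = P(Z < 1.740) ≈ 0.9591.

z = 1.740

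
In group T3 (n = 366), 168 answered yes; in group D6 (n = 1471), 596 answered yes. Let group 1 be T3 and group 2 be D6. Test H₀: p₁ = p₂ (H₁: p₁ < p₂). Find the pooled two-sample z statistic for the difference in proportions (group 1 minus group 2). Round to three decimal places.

z = 1.870

p̂₁ = 168/366 = 0.45902, p̂₂ = 596/1471 = 0.40517.
Pooled p̂ = (168+596)/(366+1471) = 764/1837 = 0.41590.
SE = √(0.242926 × 0.00341205) = 0.02879.
z = (0.45902 − 0.40517)/0.02879 = 0.05385/0.02879 = 1.870.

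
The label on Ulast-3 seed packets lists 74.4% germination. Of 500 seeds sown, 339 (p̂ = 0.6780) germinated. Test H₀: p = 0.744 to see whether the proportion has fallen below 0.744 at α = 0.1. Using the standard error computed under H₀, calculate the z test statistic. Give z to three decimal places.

p̂ = 339/500 ≈ 0.678000.
Under H₀, SE = √(0.744·0.256/500) = √(0.000380928) = 0.019517.
z = (0.678000 − 0.744)/0.019517 = -0.066000/0.019517 = -3.382.
p-value = P(Z < -3.382) ≈ 0.0004. With α = 0.1, reject H₀.

z = -3.382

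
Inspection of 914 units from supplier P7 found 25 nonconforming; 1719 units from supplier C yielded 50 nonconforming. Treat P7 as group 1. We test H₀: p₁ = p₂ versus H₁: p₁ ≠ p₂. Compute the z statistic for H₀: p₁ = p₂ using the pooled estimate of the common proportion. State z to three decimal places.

z = -0.255

p̂₁ = 25/914 = 0.027352, p̂₂ = 50/1719 = 0.029087.
Pooled p̂ = (25+50)/(914+1719) = 75/2633 = 0.028485.
SE = √(p̂(1−p̂)(1/n₁+1/n₂)) = √(0.028485·0.971515·0.00167583) = √(4.63755e-05) = 0.006810.
z = (0.027352 − 0.029087)/0.006810 = -0.001735/0.006810 = -0.255.
p-value = 2·P(Z > 0.255) ≈ 0.7990.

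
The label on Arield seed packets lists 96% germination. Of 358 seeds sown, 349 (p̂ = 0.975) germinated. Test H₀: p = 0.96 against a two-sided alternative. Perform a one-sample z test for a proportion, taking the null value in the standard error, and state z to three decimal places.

p̂ = 349/358 ≈ 0.974860.
Standard error under H₀: √(0.96×0.04/358) = 0.010357.
z = (0.974860 − 0.96)/0.010357 = 0.014860/0.010357 = 1.435.

z = 1.435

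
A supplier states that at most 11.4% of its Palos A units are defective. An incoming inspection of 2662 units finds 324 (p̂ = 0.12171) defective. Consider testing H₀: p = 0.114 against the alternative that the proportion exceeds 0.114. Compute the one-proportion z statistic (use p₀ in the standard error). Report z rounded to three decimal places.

z = 1.252

p̂ = 324/2662 = 0.12171.
SE = √(p₀(1−p₀)/n) = √(0.101/2662) = 0.00616.
z = (0.12171 − 0.114)/0.00616 = 0.00771/0.00616 = 1.252.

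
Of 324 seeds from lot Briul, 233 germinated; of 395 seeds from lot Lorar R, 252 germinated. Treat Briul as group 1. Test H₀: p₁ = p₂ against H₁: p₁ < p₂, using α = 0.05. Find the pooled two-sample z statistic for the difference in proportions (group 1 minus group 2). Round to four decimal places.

p̂₁ = 233/324 ≈ 0.719136, p̂₂ = 252/395 ≈ 0.637975.
Pooled p̂ = (233+252)/(324+395) = 485/719 = 0.674548.
SE = √(p̂(1−p̂)(1/n₁+1/n₂)) = √(0.674548·0.325452·0.00561807) = √(0.00123335) = 0.035119.
z = (0.719136 − 0.637975)/0.035119 = 0.081161/0.035119 = 2.3110.
p-value = P(Z < 2.311) ≈ 0.9896. With α = 0.05, fail to reject H₀.

z = 2.3110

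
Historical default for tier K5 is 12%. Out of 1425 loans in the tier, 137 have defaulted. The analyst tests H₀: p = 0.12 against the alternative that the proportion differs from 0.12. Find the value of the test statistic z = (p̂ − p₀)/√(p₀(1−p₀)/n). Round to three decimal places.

p̂ = 137/1425 ≈ 0.096140.
Standard error under H₀: √(0.12×0.88/1425) = 0.008608.
z = (0.096140 − 0.12)/0.008608 = -0.023860/0.008608 = -2.772.

z = -2.772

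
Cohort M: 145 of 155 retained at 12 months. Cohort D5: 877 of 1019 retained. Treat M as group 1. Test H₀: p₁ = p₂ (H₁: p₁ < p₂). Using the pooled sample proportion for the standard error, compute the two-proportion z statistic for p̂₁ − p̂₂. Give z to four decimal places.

z = 2.5855

p̂₁ = 145/155 = 0.935484, p̂₂ = 877/1019 = 0.860648.
Pooled p̂ = (145+877)/(155+1019) = 1022/1174 = 0.870528.
SE = √(0.112709 × 0.00743297) = 0.028944.
z = (0.935484 − 0.860648)/0.028944 = 0.074836/0.028944 = 2.5855.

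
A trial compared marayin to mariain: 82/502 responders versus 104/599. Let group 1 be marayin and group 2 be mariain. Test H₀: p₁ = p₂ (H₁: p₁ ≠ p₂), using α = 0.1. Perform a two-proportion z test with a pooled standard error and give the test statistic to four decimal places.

z = -0.4532

p̂₁ = 82/502 ≈ 0.163347, p̂₂ = 104/599 ≈ 0.173623.
Pooled p̂ = (82+104)/(502+599) = 186/1101 = 0.168937.
SE = √(0.140398 × 0.00366148) = 0.022673.
z = (0.163347 − 0.173623)/0.022673 = -0.010276/0.022673 = -0.4532.
Two-sided p-value ≈ 2·Φ(−0.453) = 0.6504. With α = 0.1, fail to reject H₀.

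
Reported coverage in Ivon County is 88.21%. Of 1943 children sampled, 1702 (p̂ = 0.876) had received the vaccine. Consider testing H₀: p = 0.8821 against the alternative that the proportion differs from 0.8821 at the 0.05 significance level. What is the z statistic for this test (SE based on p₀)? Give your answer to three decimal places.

p̂ = 1702/1943 ≈ 0.875965.
Standard error under H₀: √(0.8821×0.1179/1943) = 0.007316.
z = (0.875965 − 0.8821)/0.007316 = -0.006135/0.007316 = -0.839.
Two-sided p-value ≈ 2·Φ(−0.839) = 0.4017, so at α = 0.05 we fail to reject H₀.

z = -0.839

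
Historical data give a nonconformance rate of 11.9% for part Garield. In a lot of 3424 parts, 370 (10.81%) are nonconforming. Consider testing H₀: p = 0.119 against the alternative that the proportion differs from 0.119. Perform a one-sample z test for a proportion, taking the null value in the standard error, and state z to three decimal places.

p̂ = 370/3424 = 0.108061.
SE = √(p₀(1−p₀)/n) = √(0.10484/3424) = 0.005533.
z = (0.108061 − 0.119)/0.005533 = -0.010939/0.005533 = -1.977.

z = -1.977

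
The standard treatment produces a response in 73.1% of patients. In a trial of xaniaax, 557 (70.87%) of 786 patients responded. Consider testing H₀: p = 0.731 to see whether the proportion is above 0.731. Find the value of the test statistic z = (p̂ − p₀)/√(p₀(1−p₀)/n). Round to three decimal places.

p̂ = 557/786 ≈ 0.70865.
SE = √(p₀(1−p₀)/n) = √(0.19664/786) = 0.01582.
z = (0.70865 − 0.731)/0.01582 = -0.02235/0.01582 = -1.413.
p-value = P(Z > -1.413) ≈ 0.9212.

z = -1.413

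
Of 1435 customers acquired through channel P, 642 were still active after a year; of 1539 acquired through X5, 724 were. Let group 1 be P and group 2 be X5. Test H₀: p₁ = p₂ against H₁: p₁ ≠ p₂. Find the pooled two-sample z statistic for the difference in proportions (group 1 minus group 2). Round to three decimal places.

z = -1.260

p̂₁ = 642/1435 = 0.44739, p̂₂ = 724/1539 = 0.47044.
Pooled p̂ = (642+724)/(1435+1539) = 1366/2974 = 0.45931.
SE = √(0.248345 × 0.00134664) = 0.01829.
z = (0.44739 − 0.47044)/0.01829 = -0.02305/0.01829 = -1.260.
Two-sided p-value ≈ 2·Φ(−1.260) = 0.2075.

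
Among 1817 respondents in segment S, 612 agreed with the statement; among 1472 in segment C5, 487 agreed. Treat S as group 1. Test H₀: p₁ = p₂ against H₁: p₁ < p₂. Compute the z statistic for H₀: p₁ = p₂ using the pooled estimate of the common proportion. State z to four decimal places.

z = 0.3613

p̂₁ = 612/1817 = 0.336819, p̂₂ = 487/1472 = 0.330842.
Pooled p̂ = (612+487)/(1817+1472) = 1099/3289 = 0.334144.
SE = √(p̂(1−p̂)(1/n₁+1/n₂)) = √(0.334144·0.665856·0.00122971) = √(0.000273599) = 0.016541.
z = (0.336819 − 0.330842)/0.016541 = 0.005977/0.016541 = 0.3613.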